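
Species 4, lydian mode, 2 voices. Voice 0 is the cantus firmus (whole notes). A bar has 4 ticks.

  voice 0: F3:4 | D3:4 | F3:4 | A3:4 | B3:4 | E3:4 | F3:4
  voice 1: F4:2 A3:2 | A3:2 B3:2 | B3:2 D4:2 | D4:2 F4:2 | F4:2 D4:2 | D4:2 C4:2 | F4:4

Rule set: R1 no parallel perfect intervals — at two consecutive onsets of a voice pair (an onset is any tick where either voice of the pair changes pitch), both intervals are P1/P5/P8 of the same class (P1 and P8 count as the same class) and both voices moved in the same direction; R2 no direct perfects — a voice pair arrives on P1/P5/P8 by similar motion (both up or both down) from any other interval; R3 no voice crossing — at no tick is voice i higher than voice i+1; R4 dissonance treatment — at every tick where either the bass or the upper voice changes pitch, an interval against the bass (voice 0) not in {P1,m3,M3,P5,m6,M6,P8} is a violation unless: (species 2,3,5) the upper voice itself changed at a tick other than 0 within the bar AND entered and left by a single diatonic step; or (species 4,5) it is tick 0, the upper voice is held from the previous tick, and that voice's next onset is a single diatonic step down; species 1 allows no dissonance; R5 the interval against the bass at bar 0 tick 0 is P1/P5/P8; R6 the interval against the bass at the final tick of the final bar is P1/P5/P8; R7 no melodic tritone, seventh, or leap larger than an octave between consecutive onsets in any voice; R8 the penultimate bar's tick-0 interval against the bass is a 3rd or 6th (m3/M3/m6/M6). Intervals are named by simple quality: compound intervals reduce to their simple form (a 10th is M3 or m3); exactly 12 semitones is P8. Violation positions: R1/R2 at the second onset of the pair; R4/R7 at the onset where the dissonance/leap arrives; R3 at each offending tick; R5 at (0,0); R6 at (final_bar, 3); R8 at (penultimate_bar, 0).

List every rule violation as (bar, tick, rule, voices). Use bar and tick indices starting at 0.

(2, 0, R4, (0, 1))
(3, 0, R4, (0, 1))
(4, 0, R4, (0, 1))
(5, 0, R8, (0, 1))
(6, 0, R2, (0, 1))

bar 0: v0=F3 v1=F4 downbeat P8
bar 1: v0=D3 v1=A3 downbeat P5
bar 2: v0=F3 v1=B3 downbeat TT
bar 3: v0=A3 v1=D4 downbeat P4
bar 4: v0=B3 v1=F4 downbeat TT
bar 5: v0=E3 v1=D4 downbeat m7
bar 6: v0=F3 v1=F4 downbeat P8
  -> R4 @ bar 2 tick 0 v(0, 1): F3/B3 TT untreated
  -> R4 @ bar 3 tick 0 v(0, 1): A3/D4 P4 untreated
  -> R4 @ bar 4 tick 0 v(0, 1): B3/F4 TT untreated
  -> R8 @ bar 5 tick 0 v(0, 1): penult m7 not 3rd/6th
  -> R2 @ bar 6 tick 0 v(0, 1): E3/C4 m6 -> F3/F4 P8 similar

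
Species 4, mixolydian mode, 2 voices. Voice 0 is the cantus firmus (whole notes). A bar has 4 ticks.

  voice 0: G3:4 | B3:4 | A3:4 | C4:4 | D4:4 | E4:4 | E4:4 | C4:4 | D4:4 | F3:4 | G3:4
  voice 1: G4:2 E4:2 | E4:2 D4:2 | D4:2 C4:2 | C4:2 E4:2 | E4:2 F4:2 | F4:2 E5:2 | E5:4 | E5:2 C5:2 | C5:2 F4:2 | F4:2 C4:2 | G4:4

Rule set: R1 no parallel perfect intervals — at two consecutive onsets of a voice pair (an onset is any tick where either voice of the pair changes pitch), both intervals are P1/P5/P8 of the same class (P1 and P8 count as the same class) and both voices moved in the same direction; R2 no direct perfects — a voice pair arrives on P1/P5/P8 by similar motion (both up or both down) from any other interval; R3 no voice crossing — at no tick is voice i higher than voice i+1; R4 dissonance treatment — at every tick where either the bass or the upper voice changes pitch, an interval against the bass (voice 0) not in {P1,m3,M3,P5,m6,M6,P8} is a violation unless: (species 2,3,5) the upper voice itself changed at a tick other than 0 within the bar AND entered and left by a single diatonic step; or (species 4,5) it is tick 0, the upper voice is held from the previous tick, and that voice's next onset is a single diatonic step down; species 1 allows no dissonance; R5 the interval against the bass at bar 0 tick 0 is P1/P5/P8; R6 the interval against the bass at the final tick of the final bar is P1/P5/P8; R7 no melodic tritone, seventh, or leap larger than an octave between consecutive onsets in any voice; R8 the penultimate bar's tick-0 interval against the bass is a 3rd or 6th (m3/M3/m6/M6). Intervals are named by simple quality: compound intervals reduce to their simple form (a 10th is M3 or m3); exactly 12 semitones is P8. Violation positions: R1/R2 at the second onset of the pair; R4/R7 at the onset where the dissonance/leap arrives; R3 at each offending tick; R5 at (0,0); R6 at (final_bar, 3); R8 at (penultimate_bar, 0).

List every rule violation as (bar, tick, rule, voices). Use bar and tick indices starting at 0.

(4, 0, R4, (0, 1))
(5, 0, R4, (0, 1))
(5, 2, R7, (1,))
(8, 0, R4, (0, 1))
(9, 0, R8, (0, 1))
(10, 0, R2, (0, 1))

bar 0: v0=G3 v1=G4 downbeat P8
bar 1: v0=B3 v1=E4 downbeat P4
bar 2: v0=A3 v1=D4 downbeat P4
bar 3: v0=C4 v1=C4 downbeat P1
bar 4: v0=D4 v1=E4 downbeat M2
bar 5: v0=E4 v1=F4 downbeat m2
bar 6: v0=E4 v1=E5 downbeat P8
bar 7: v0=C4 v1=E5 downbeat M3
bar 8: v0=D4 v1=C5 downbeat m7
bar 9: v0=F3 v1=F4 downbeat P8
bar 10: v0=G3 v1=G4 downbeat P8
  -> R4 @ bar 4 tick 0 v(0, 1): D4/E4 M2 untreated
  -> R4 @ bar 5 tick 0 v(0, 1): E4/F4 m2 untreated
  -> R7 @ bar 5 tick 2 v(1,): F4->E5 leap 11st
  -> R4 @ bar 8 tick 0 v(0, 1): D4/C5 m7 untreated
  -> R8 @ bar 9 tick 0 v(0, 1): penult P8 not 3rd/6th
  -> R2 @ bar 10 tick 0 v(0, 1): F3/C4 P5 -> G3/G4 P8 similar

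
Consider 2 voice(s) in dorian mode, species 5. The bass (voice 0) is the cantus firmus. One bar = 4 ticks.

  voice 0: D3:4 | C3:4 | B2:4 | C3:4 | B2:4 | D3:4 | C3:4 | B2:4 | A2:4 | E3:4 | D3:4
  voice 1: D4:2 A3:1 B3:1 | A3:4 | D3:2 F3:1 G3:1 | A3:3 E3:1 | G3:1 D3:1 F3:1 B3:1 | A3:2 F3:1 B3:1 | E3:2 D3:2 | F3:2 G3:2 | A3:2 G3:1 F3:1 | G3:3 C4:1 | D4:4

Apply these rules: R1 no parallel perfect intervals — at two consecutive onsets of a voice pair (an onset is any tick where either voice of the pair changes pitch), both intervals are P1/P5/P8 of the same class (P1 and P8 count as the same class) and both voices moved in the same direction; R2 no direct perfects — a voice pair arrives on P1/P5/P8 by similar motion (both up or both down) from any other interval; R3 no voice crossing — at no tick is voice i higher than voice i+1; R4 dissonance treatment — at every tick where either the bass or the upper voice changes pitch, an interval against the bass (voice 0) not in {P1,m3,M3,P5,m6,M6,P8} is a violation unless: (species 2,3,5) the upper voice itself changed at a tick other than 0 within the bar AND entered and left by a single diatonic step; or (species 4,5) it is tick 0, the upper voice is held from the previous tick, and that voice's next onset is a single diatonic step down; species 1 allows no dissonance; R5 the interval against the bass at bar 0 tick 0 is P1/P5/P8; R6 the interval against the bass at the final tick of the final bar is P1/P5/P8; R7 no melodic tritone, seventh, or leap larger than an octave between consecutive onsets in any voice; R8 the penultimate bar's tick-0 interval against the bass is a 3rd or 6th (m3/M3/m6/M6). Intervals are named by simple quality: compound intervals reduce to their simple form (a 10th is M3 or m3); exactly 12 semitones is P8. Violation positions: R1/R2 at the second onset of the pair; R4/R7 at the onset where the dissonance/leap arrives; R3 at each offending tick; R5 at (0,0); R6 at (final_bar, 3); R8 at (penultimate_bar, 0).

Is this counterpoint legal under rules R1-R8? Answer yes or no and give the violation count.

bar 0: v0=D3 v1=D4 (P8)
bar 1: v0=C3 v1=A3 (M6)
bar 2: v0=B2 v1=D3 (m3)
bar 3: v0=C3 v1=A3 (M6)
bar 4: v0=B2 v1=G3 (m6)
bar 5: v0=D3 v1=A3 (P5)
bar 6: v0=C3 v1=E3 (M3)
bar 7: v0=B2 v1=F3 (TT)
bar 8: v0=A2 v1=A3 (P8)
bar 9: v0=E3 v1=G3 (m3)
bar 10: v0=D3 v1=D4 (P8)
  R4 @ bar2.2: B2/F3 TT untreated
  R4 @ bar4.2: B2/F3 TT untreated
  R7 @ bar4.3: F3->B3 leap 6st
  R7 @ bar5.3: F3->B3 leap 6st
  R4 @ bar6.2: C3/D3 M2 untreated
  R4 @ bar7.0: B2/F3 TT untreated

No (6 violations)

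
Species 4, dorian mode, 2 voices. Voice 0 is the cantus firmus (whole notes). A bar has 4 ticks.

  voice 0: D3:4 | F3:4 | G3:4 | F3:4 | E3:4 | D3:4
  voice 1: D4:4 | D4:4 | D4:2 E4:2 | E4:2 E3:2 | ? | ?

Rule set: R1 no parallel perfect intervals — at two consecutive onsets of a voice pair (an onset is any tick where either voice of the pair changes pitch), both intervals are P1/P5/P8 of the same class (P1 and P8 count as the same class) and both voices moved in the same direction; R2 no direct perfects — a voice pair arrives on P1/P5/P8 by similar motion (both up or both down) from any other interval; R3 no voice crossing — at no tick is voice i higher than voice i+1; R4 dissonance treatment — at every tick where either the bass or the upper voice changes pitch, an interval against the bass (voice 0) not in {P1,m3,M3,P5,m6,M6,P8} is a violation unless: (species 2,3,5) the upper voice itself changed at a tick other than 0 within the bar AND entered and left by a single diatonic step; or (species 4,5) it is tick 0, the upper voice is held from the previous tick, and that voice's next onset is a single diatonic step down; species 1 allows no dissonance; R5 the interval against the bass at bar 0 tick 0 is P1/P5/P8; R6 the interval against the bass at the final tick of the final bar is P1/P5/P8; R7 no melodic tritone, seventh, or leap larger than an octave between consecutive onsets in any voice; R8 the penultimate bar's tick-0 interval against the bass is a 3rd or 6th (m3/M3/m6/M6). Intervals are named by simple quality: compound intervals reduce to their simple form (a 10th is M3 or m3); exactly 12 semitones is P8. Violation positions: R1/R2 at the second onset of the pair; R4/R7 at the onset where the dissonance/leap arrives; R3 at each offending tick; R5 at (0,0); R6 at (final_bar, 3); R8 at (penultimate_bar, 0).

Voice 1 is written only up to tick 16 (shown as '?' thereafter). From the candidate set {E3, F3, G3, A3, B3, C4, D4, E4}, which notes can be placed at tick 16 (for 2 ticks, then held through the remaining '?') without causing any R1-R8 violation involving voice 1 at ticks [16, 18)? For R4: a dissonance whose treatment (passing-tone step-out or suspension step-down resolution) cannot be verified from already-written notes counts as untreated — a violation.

E3: violates R8
F3: violates R4,R8
G3: legal
A3: violates R4,R8
B3: violates R8
C4: legal
D4: violates R4,R7,R8
E4: violates R8

{C4, G3}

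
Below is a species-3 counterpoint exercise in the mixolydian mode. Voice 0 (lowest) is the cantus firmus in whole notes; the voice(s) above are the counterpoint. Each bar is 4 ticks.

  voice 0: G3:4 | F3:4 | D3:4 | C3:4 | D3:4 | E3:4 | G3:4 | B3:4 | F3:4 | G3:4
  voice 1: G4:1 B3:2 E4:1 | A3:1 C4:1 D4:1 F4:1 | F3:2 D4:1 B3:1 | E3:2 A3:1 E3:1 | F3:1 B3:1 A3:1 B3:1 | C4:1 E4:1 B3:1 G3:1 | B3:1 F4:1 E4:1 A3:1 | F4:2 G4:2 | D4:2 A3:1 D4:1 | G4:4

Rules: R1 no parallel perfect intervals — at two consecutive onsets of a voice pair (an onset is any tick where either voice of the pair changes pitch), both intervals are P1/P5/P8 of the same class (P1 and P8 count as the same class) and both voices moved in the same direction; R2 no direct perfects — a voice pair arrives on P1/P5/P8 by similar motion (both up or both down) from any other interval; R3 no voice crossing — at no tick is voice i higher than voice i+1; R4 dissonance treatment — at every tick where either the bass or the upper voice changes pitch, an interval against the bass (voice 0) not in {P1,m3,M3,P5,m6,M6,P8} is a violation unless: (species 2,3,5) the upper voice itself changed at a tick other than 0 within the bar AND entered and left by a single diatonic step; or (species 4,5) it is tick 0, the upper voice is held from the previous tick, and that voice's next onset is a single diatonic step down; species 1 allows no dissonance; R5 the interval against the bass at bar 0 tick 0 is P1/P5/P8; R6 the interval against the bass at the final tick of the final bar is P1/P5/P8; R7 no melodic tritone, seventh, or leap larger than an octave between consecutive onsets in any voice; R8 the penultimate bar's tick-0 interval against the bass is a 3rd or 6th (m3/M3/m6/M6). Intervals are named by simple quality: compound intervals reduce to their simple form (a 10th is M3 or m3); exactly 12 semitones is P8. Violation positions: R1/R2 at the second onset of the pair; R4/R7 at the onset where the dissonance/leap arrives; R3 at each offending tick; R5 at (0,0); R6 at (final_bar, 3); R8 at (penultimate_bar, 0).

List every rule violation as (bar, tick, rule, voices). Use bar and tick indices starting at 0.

bar 0: v0=G3 v1=G4 downbeat P8
bar 1: v0=F3 v1=A3 downbeat M3
bar 2: v0=D3 v1=F3 downbeat m3
bar 3: v0=C3 v1=E3 downbeat M3
bar 4: v0=D3 v1=F3 downbeat m3
bar 5: v0=E3 v1=C4 downbeat m6
bar 6: v0=G3 v1=B3 downbeat M3
bar 7: v0=B3 v1=F4 downbeat TT
bar 8: v0=F3 v1=D4 downbeat M6
bar 9: v0=G3 v1=G4 downbeat P8
  -> R7 @ bar 4 tick 1 v(1,): F3->B3 leap 6st
  -> R4 @ bar 6 tick 1 v(0, 1): G3/F4 m7 untreated
  -> R7 @ bar 6 tick 1 v(1,): B3->F4 leap 6st
  -> R4 @ bar 6 tick 3 v(0, 1): G3/A3 M2 untreated
  -> R4 @ bar 7 tick 0 v(0, 1): B3/F4 TT untreated
  -> R7 @ bar 8 tick 0 v(0,): B3->F3 leap 6st
  -> R2 @ bar 9 tick 0 v(0, 1): F3/D4 M6 -> G3/G4 P8 similar

(4, 1, R7, (1,))
(6, 1, R4, (0, 1))
(6, 1, R7, (1,))
(6, 3, R4, (0, 1))
(7, 0, R4, (0, 1))
(8, 0, R7, (0,))
(9, 0, R2, (0, 1))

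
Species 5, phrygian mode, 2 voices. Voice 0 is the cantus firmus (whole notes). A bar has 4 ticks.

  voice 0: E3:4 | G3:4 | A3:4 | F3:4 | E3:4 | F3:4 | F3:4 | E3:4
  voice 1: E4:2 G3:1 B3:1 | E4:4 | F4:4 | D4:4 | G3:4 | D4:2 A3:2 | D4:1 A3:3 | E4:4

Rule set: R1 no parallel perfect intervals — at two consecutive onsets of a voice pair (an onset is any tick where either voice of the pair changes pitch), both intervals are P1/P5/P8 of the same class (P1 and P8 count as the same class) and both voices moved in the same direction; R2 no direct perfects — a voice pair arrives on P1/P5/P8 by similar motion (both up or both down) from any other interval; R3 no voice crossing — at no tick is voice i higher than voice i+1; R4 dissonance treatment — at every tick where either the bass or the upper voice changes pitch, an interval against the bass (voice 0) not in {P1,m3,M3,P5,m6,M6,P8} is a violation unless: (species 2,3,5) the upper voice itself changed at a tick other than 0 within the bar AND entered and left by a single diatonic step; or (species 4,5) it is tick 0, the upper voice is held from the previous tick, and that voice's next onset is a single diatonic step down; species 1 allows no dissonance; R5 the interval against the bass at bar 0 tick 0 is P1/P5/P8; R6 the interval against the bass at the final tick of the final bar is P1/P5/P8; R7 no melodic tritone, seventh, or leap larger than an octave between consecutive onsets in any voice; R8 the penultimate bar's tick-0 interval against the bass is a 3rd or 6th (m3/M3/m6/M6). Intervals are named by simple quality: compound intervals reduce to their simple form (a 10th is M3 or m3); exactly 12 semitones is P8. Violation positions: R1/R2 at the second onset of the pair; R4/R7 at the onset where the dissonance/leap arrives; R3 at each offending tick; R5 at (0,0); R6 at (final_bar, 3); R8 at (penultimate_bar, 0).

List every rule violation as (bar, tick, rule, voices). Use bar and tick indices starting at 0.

bar 0: v0=E3 v1=E4 downbeat P8
bar 1: v0=G3 v1=E4 downbeat M6
bar 2: v0=A3 v1=F4 downbeat m6
bar 3: v0=F3 v1=D4 downbeat M6
bar 4: v0=E3 v1=G3 downbeat m3
bar 5: v0=F3 v1=D4 downbeat M6
bar 6: v0=F3 v1=D4 downbeat M6
bar 7: v0=E3 v1=E4 downbeat P8

No violations across 8 bars (E3..E3 vs E4..E4).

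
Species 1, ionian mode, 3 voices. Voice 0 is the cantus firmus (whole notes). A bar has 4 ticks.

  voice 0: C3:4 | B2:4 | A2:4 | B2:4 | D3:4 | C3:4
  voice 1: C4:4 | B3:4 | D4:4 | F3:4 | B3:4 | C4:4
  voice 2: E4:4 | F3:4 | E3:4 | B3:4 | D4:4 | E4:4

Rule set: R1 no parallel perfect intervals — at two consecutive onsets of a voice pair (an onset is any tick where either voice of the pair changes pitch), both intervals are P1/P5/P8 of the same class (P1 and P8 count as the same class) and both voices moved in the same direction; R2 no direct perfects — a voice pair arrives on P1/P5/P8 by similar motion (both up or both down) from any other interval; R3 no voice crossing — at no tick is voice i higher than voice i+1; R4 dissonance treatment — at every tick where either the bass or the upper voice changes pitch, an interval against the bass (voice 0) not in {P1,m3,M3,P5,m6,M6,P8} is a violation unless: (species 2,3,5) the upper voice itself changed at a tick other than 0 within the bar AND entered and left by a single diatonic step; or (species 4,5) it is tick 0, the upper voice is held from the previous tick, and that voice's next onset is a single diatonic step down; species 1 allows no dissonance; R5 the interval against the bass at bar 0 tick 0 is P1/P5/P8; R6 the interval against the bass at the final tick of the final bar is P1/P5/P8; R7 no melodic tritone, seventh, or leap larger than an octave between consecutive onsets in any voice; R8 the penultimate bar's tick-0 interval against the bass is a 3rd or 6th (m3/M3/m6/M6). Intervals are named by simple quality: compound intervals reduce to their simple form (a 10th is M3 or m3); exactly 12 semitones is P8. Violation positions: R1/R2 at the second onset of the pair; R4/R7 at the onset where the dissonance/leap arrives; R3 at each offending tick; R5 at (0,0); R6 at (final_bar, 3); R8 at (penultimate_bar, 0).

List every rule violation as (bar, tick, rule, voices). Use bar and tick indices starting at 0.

bar 0: v0=C3 v1=C4 v2=E4 downbeat M3
bar 1: v0=B2 v1=B3 v2=F3 downbeat TT
bar 2: v0=A2 v1=D4 v2=E3 downbeat P5
bar 3: v0=B2 v1=F3 v2=B3 downbeat P8
bar 4: v0=D3 v1=B3 v2=D4 downbeat P8
bar 5: v0=C3 v1=C4 v2=E4 downbeat M3
  -> R5 @ bar 0 tick 0 v(0, 2): opens on M3
  -> R1 @ bar 1 tick 0 v(0, 1): C3/C4 P8 -> B2/B3 P8 similar
  -> R3 @ bar 1 tick 0 v(1, 2): B3 above F3
  -> R4 @ bar 1 tick 0 v(0, 2): B2/F3 TT untreated
  -> R7 @ bar 1 tick 0 v(2,): E4->F3 leap 11st
  -> R3 @ bar 1 tick 1 v(1, 2): B3 above F3
  -> R3 @ bar 1 tick 2 v(1, 2): B3 above F3
  -> R3 @ bar 1 tick 3 v(1, 2): B3 above F3
  -> R2 @ bar 2 tick 0 v(0, 2): B2/F3 TT -> A2/E3 P5 similar
  -> R3 @ bar 2 tick 0 v(1, 2): D4 above E3
  -> R4 @ bar 2 tick 0 v(0, 1): A2/D4 P4 untreated
  -> R3 @ bar 2 tick 1 v(1, 2): D4 above E3
  -> R3 @ bar 2 tick 2 v(1, 2): D4 above E3
  -> R3 @ bar 2 tick 3 v(1, 2): D4 above E3
  -> R2 @ bar 3 tick 0 v(0, 2): A2/E3 P5 -> B2/B3 P8 similar
  -> R4 @ bar 3 tick 0 v(0, 1): B2/F3 TT untreated
  -> R1 @ bar 4 tick 0 v(0, 2): B2/B3 P8 -> D3/D4 P8 similar
  -> R7 @ bar 4 tick 0 v(1,): F3->B3 leap 6st
  -> R8 @ bar 4 tick 0 v(0, 2): penult P8 not 3rd/6th
  -> R6 @ bar 5 tick 3 v(0, 2): closes on M3

(0, 0, R5, (0, 2))
(1, 0, R1, (0, 1))
(1, 0, R3, (1, 2))
(1, 0, R4, (0, 2))
(1, 0, R7, (2,))
(1, 1, R3, (1, 2))
(1, 2, R3, (1, 2))
(1, 3, R3, (1, 2))
(2, 0, R2, (0, 2))
(2, 0, R3, (1, 2))
(2, 0, R4, (0, 1))
(2, 1, R3, (1, 2))
(2, 2, R3, (1, 2))
(2, 3, R3, (1, 2))
(3, 0, R2, (0, 2))
(3, 0, R4, (0, 1))
(4, 0, R1, (0, 2))
(4, 0, R7, (1,))
(4, 0, R8, (0, 2))
(5, 3, R6, (0, 2))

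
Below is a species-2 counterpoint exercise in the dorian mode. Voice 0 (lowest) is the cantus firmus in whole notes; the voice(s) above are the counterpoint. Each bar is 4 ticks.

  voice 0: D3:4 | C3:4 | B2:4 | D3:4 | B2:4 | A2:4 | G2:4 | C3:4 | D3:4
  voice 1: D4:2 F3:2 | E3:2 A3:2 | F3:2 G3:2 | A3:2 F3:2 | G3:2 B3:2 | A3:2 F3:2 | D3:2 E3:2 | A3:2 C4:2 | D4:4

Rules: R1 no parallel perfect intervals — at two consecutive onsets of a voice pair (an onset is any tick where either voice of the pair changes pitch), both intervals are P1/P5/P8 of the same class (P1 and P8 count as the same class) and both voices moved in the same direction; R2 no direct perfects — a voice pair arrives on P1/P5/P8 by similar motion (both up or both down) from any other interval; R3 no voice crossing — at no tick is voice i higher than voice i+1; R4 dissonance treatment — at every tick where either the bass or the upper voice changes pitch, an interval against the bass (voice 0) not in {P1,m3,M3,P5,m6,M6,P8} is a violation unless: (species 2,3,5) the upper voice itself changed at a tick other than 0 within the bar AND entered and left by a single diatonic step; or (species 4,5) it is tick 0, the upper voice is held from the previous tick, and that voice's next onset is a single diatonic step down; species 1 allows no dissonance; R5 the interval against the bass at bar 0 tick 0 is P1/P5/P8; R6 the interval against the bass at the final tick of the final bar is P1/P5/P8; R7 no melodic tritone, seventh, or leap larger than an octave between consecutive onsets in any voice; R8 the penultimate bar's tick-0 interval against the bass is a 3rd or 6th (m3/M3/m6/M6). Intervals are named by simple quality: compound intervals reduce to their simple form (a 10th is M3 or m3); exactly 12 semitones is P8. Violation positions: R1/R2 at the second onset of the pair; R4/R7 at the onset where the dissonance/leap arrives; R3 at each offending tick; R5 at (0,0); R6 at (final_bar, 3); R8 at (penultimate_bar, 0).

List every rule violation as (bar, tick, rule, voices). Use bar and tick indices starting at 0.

bar 0: v0=D3 v1=D4 downbeat P8
bar 1: v0=C3 v1=E3 downbeat M3
bar 2: v0=B2 v1=F3 downbeat TT
bar 3: v0=D3 v1=A3 downbeat P5
bar 4: v0=B2 v1=G3 downbeat m6
bar 5: v0=A2 v1=A3 downbeat P8
bar 6: v0=G2 v1=D3 downbeat P5
bar 7: v0=C3 v1=A3 downbeat M6
bar 8: v0=D3 v1=D4 downbeat P8
  -> R4 @ bar 2 tick 0 v(0, 1): B2/F3 TT untreated
  -> R2 @ bar 3 tick 0 v(0, 1): B2/G3 m6 -> D3/A3 P5 similar
  -> R1 @ bar 5 tick 0 v(0, 1): B2/B3 P8 -> A2/A3 P8 similar
  -> R2 @ bar 6 tick 0 v(0, 1): A2/F3 m6 -> G2/D3 P5 similar
  -> R1 @ bar 8 tick 0 v(0, 1): C3/C4 P8 -> D3/D4 P8 similar

(2, 0, R4, (0, 1))
(3, 0, R2, (0, 1))
(5, 0, R1, (0, 1))
(6, 0, R2, (0, 1))
(8, 0, R1, (0, 1))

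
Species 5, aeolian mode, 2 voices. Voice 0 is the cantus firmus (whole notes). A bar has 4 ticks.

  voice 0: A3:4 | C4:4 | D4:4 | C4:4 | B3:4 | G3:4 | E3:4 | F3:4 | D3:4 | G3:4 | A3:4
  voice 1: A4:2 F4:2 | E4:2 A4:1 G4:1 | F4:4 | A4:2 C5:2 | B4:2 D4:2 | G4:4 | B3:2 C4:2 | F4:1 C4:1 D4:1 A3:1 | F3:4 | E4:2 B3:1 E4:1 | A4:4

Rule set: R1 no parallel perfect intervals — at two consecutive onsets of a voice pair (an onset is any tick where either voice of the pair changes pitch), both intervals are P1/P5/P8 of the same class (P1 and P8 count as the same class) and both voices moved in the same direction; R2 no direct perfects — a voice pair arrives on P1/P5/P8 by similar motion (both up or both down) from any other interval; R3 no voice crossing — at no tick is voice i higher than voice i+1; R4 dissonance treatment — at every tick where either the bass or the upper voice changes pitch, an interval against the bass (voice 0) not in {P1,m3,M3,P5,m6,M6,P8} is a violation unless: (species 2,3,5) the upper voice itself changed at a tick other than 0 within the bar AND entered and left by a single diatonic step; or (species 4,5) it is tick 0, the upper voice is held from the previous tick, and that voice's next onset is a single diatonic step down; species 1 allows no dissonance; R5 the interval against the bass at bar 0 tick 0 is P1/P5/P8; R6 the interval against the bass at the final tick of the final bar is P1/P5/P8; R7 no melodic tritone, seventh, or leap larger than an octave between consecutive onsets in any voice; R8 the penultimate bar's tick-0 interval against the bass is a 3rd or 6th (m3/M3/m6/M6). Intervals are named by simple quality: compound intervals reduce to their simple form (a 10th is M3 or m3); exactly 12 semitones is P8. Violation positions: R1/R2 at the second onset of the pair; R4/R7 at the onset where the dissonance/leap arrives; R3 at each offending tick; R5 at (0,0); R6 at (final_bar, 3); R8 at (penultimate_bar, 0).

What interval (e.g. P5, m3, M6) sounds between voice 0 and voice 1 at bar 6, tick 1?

P5

voice 0=E3 voice 1=B3 -> P5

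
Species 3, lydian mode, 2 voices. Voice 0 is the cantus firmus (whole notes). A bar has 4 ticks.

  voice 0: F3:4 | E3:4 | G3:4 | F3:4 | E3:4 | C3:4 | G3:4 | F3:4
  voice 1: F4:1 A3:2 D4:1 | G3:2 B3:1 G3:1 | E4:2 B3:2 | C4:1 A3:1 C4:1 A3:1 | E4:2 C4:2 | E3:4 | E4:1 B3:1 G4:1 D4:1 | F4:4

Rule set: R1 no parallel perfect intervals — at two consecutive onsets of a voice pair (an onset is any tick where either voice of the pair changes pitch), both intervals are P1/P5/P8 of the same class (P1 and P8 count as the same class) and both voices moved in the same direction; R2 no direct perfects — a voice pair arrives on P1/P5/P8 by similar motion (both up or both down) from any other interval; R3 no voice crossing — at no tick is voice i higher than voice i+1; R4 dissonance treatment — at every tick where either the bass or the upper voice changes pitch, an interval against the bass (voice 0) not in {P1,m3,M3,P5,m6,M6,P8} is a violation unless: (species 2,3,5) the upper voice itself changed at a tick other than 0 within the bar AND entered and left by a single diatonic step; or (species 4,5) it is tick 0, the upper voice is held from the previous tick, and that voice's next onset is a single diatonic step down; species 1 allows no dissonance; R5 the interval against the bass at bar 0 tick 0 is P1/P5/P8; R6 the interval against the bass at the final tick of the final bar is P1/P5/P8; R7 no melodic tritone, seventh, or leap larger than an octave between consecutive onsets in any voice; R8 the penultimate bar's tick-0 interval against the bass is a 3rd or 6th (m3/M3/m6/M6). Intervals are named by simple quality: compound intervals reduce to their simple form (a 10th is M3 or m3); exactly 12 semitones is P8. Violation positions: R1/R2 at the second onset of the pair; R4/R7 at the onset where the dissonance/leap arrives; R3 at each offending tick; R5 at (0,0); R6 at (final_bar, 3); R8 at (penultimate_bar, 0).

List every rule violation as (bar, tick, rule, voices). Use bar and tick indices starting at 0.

No violations across 8 bars (F3..F3 vs F4..F4).

bar 0: v0=F3 v1=F4 downbeat P8
bar 1: v0=E3 v1=G3 downbeat m3
bar 2: v0=G3 v1=E4 downbeat M6
bar 3: v0=F3 v1=C4 downbeat P5
bar 4: v0=E3 v1=E4 downbeat P8
bar 5: v0=C3 v1=E3 downbeat M3
bar 6: v0=G3 v1=E4 downbeat M6
bar 7: v0=F3 v1=F4 downbeat P8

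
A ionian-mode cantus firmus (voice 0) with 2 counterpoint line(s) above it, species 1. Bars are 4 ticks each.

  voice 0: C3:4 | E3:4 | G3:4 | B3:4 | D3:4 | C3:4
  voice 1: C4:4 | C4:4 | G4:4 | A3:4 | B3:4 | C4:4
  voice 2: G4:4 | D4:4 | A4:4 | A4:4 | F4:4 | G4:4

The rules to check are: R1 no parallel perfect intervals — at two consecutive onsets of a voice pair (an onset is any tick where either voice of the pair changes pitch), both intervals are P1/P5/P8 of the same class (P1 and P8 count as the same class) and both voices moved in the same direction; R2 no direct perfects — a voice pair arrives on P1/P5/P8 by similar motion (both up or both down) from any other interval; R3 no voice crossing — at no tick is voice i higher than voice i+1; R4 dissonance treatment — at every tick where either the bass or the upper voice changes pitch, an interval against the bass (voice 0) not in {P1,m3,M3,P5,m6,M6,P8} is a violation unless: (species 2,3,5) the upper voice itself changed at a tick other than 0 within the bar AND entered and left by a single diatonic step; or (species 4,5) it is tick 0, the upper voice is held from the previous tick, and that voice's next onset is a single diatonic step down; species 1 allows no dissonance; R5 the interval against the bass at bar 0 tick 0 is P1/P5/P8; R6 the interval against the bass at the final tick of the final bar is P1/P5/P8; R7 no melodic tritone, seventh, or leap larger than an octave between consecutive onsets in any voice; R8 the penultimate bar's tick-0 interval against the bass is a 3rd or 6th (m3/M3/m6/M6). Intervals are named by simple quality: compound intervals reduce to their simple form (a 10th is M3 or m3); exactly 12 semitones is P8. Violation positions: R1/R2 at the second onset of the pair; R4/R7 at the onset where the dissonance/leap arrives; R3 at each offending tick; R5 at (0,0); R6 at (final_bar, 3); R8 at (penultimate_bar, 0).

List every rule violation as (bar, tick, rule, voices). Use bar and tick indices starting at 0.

bar 0: v0=C3 v1=C4 v2=G4 downbeat P5
bar 1: v0=E3 v1=C4 v2=D4 downbeat m7
bar 2: v0=G3 v1=G4 v2=A4 downbeat M2
bar 3: v0=B3 v1=A3 v2=A4 downbeat m7
bar 4: v0=D3 v1=B3 v2=F4 downbeat m3
bar 5: v0=C3 v1=C4 v2=G4 downbeat P5
  -> R4 @ bar 1 tick 0 v(0, 2): E3/D4 m7 untreated
  -> R2 @ bar 2 tick 0 v(0, 1): E3/C4 m6 -> G3/G4 P8 similar
  -> R4 @ bar 2 tick 0 v(0, 2): G3/A4 M2 untreated
  -> R3 @ bar 3 tick 0 v(0, 1): B3 above A3
  -> R4 @ bar 3 tick 0 v(0, 1): B3/A3 M2 untreated
  -> R4 @ bar 3 tick 0 v(0, 2): B3/A4 m7 untreated
  -> R7 @ bar 3 tick 0 v(1,): G4->A3 leap 10st
  -> R3 @ bar 3 tick 1 v(0, 1): B3 above A3
  -> R3 @ bar 3 tick 2 v(0, 1): B3 above A3
  -> R3 @ bar 3 tick 3 v(0, 1): B3 above A3
  -> R2 @ bar 5 tick 0 v(1, 2): B3/F4 TT -> C4/G4 P5 similar

(1, 0, R4, (0, 2))
(2, 0, R2, (0, 1))
(2, 0, R4, (0, 2))
(3, 0, R3, (0, 1))
(3, 0, R4, (0, 1))
(3, 0, R4, (0, 2))
(3, 0, R7, (1,))
(3, 1, R3, (0, 1))
(3, 2, R3, (0, 1))
(3, 3, R3, (0, 1))
(5, 0, R2, (1, 2))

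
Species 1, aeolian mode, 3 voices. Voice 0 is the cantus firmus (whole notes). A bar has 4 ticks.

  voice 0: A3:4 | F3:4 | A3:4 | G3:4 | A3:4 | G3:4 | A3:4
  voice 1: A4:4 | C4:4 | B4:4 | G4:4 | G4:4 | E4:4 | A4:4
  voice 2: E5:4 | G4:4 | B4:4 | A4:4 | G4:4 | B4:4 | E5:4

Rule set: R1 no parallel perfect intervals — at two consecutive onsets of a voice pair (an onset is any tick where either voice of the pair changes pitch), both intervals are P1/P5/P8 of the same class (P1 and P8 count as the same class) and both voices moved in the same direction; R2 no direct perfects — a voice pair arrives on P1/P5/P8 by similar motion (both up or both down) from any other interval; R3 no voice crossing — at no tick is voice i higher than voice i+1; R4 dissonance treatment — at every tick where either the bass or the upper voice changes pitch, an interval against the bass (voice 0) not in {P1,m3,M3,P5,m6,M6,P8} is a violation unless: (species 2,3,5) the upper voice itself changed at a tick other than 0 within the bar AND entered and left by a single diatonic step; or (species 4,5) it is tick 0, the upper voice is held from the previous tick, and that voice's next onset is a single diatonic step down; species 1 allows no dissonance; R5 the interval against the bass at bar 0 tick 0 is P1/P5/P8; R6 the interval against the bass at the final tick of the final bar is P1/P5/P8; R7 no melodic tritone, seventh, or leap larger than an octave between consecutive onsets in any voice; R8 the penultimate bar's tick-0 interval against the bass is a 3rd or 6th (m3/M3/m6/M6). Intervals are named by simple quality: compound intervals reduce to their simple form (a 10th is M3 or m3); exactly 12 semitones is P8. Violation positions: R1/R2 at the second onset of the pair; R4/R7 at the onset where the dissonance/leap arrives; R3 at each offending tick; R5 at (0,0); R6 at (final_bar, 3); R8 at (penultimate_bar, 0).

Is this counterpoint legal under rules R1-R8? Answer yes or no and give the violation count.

No (14 violations)

bar 0: v0=A3 v1=A4 v2=E5 (P5)
bar 1: v0=F3 v1=C4 v2=G4 (M2)
bar 2: v0=A3 v1=B4 v2=B4 (M2)
bar 3: v0=G3 v1=G4 v2=A4 (M2)
bar 4: v0=A3 v1=G4 v2=G4 (m7)
bar 5: v0=G3 v1=E4 v2=B4 (M3)
bar 6: v0=A3 v1=A4 v2=E5 (P5)
  R1 @ bar1.0: A4/E5 P5 -> C4/G4 P5 similar
  R2 @ bar1.0: A3/A4 P8 -> F3/C4 P5 similar
  R4 @ bar1.0: F3/G4 M2 untreated
  R2 @ bar2.0: C4/G4 P5 -> B4/B4 P1 similar
  R4 @ bar2.0: A3/B4 M2 untreated
  R4 @ bar2.0: A3/B4 M2 untreated
  R7 @ bar2.0: C4->B4 leap 11st
  R2 @ bar3.0: A3/B4 M2 -> G3/G4 P8 similar
  R4 @ bar3.0: G3/A4 M2 untreated
  R4 @ bar4.0: A3/G4 m7 untreated
  R4 @ bar4.0: A3/G4 m7 untreated
  R1 @ bar6.0: E4/B4 P5 -> A4/E5 P5 similar
  R2 @ bar6.0: G3/E4 M6 -> A3/A4 P8 similar
  R2 @ bar6.0: G3/B4 M3 -> A3/E5 P5 similar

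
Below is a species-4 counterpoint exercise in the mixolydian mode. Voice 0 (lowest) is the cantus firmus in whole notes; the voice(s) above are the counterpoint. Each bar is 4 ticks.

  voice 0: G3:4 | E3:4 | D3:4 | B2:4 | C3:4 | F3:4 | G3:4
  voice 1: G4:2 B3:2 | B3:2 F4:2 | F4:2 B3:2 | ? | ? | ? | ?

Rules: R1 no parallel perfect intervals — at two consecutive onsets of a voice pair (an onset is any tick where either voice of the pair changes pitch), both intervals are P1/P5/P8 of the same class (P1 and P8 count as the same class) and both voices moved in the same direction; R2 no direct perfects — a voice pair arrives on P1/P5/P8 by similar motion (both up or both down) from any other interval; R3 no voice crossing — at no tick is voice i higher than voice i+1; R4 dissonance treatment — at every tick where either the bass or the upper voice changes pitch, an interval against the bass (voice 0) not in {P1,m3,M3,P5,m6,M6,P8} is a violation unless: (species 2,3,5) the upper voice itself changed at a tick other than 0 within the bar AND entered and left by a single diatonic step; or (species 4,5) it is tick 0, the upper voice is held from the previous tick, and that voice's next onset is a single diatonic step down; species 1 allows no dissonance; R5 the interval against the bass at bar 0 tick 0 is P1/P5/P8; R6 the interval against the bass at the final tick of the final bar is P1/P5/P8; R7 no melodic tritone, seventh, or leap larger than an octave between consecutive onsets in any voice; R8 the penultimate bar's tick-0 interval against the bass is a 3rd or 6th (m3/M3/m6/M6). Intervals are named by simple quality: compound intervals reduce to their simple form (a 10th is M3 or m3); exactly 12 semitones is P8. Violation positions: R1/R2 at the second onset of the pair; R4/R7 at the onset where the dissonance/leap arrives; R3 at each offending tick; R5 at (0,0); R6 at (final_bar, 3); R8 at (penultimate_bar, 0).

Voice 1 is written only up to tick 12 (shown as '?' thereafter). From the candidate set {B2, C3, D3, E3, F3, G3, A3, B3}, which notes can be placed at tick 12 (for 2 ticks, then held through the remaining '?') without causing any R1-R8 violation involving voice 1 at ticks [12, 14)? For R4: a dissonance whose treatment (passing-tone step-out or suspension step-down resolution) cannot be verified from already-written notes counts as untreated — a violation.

{B3, D3, G3}

B2: violates R2
C3: violates R4,R7
D3: legal
E3: violates R4
F3: violates R4,R7
G3: legal
A3: violates R4
B3: legal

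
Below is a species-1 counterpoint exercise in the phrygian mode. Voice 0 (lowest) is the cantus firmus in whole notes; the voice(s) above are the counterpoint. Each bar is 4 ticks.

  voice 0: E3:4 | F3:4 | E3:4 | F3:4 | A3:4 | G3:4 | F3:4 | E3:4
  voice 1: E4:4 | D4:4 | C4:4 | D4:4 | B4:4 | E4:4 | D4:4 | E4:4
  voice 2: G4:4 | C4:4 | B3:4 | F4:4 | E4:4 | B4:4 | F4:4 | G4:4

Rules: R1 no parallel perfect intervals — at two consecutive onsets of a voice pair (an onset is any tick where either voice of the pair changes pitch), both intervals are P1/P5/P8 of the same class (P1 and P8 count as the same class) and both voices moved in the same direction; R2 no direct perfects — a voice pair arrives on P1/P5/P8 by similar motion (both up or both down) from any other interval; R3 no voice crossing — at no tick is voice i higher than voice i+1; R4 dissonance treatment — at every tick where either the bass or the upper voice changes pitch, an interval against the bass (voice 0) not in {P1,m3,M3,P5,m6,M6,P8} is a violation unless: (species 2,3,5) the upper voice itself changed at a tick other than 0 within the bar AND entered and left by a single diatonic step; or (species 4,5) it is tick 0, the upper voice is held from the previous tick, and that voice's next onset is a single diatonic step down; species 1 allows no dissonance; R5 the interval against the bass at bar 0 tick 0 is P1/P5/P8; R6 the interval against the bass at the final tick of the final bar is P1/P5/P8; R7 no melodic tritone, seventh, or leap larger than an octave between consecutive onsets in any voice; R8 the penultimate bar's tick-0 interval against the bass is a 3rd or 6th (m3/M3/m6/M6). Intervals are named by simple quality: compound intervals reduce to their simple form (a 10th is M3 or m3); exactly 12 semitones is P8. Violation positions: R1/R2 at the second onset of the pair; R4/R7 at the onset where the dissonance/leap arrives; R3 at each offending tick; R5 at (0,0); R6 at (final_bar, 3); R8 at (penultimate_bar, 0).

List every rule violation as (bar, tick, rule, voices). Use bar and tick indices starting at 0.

(0, 0, R5, (0, 2))
(1, 0, R3, (1, 2))
(1, 1, R3, (1, 2))
(1, 2, R3, (1, 2))
(1, 3, R3, (1, 2))
(2, 0, R1, (0, 2))
(2, 0, R3, (1, 2))
(2, 1, R3, (1, 2))
(2, 2, R3, (1, 2))
(2, 3, R3, (1, 2))
(3, 0, R2, (0, 2))
(3, 0, R7, (2,))
(4, 0, R3, (1, 2))
(4, 0, R4, (0, 1))
(4, 1, R3, (1, 2))
(4, 2, R3, (1, 2))
(4, 3, R3, (1, 2))
(6, 0, R2, (0, 2))
(6, 0, R7, (2,))
(6, 0, R8, (0, 2))
(7, 3, R6, (0, 2))

bar 0: v0=E3 v1=E4 v2=G4 downbeat m3
bar 1: v0=F3 v1=D4 v2=C4 downbeat P5
bar 2: v0=E3 v1=C4 v2=B3 downbeat P5
bar 3: v0=F3 v1=D4 v2=F4 downbeat P8
bar 4: v0=A3 v1=B4 v2=E4 downbeat P5
bar 5: v0=G3 v1=E4 v2=B4 downbeat M3
bar 6: v0=F3 v1=D4 v2=F4 downbeat P8
bar 7: v0=E3 v1=E4 v2=G4 downbeat m3
  -> R5 @ bar 0 tick 0 v(0, 2): opens on m3
  -> R3 @ bar 1 tick 0 v(1, 2): D4 above C4
  -> R3 @ bar 1 tick 1 v(1, 2): D4 above C4
  -> R3 @ bar 1 tick 2 v(1, 2): D4 above C4
  -> R3 @ bar 1 tick 3 v(1, 2): D4 above C4
  -> R1 @ bar 2 tick 0 v(0, 2): F3/C4 P5 -> E3/B3 P5 similar
  -> R3 @ bar 2 tick 0 v(1, 2): C4 above B3
  -> R3 @ bar 2 tick 1 v(1, 2): C4 above B3
  -> R3 @ bar 2 tick 2 v(1, 2): C4 above B3
  -> R3 @ bar 2 tick 3 v(1, 2): C4 above B3
  -> R2 @ bar 3 tick 0 v(0, 2): E3/B3 P5 -> F3/F4 P8 similar
  -> R7 @ bar 3 tick 0 v(2,): B3->F4 leap 6st
  -> R3 @ bar 4 tick 0 v(1, 2): B4 above E4
  -> R4 @ bar 4 tick 0 v(0, 1): A3/B4 M2 untreated
  -> R3 @ bar 4 tick 1 v(1, 2): B4 above E4
  -> R3 @ bar 4 tick 2 v(1, 2): B4 above E4
  -> R3 @ bar 4 tick 3 v(1, 2): B4 above E4
  -> R2 @ bar 6 tick 0 v(0, 2): G3/B4 M3 -> F3/F4 P8 similar
  -> R7 @ bar 6 tick 0 v(2,): B4->F4 leap 6st
  -> R8 @ bar 6 tick 0 v(0, 2): penult P8 not 3rd/6th
  -> R6 @ bar 7 tick 3 v(0, 2): closes on m3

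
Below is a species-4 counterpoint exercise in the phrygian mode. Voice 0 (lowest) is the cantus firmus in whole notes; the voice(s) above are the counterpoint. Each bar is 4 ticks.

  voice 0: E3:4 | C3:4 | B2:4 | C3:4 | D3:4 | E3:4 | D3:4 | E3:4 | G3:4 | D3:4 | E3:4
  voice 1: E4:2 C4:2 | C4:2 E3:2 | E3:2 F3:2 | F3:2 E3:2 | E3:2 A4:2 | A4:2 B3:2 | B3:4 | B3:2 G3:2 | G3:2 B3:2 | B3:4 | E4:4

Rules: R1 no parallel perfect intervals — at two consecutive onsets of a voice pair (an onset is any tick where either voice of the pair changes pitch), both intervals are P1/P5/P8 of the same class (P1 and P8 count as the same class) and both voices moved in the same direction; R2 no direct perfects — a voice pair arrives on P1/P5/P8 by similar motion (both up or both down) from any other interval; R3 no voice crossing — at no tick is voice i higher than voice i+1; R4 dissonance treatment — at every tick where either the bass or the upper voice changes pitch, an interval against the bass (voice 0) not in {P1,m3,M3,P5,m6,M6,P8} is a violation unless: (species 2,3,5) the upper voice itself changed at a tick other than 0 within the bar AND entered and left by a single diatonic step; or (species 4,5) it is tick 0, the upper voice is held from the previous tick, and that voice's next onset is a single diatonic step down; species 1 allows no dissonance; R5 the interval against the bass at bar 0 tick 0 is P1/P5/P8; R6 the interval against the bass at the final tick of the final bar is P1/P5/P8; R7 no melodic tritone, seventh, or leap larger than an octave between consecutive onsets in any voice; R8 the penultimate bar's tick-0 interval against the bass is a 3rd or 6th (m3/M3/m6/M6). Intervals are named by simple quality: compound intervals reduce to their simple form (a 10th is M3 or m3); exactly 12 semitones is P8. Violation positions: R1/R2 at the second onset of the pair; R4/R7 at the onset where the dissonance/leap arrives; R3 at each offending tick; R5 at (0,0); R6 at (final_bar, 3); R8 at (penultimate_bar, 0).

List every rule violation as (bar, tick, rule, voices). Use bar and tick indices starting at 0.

bar 0: v0=E3 v1=E4 downbeat P8
bar 1: v0=C3 v1=C4 downbeat P8
bar 2: v0=B2 v1=E3 downbeat P4
bar 3: v0=C3 v1=F3 downbeat P4
bar 4: v0=D3 v1=E3 downbeat M2
bar 5: v0=E3 v1=A4 downbeat P4
bar 6: v0=D3 v1=B3 downbeat M6
bar 7: v0=E3 v1=B3 downbeat P5
bar 8: v0=G3 v1=G3 downbeat P1
bar 9: v0=D3 v1=B3 downbeat M6
bar 10: v0=E3 v1=E4 downbeat P8
  -> R4 @ bar 2 tick 0 v(0, 1): B2/E3 P4 untreated
  -> R4 @ bar 2 tick 2 v(0, 1): B2/F3 TT untreated
  -> R4 @ bar 4 tick 0 v(0, 1): D3/E3 M2 untreated
  -> R7 @ bar 4 tick 2 v(1,): E3->A4 leap 17st
  -> R4 @ bar 5 tick 0 v(0, 1): E3/A4 P4 untreated
  -> R7 @ bar 5 tick 2 v(1,): A4->B3 leap 10st
  -> R2 @ bar 10 tick 0 v(0, 1): D3/B3 M6 -> E3/E4 P8 similar

(2, 0, R4, (0, 1))
(2, 2, R4, (0, 1))
(4, 0, R4, (0, 1))
(4, 2, R7, (1,))
(5, 0, R4, (0, 1))
(5, 2, R7, (1,))
(10, 0, R2, (0, 1))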